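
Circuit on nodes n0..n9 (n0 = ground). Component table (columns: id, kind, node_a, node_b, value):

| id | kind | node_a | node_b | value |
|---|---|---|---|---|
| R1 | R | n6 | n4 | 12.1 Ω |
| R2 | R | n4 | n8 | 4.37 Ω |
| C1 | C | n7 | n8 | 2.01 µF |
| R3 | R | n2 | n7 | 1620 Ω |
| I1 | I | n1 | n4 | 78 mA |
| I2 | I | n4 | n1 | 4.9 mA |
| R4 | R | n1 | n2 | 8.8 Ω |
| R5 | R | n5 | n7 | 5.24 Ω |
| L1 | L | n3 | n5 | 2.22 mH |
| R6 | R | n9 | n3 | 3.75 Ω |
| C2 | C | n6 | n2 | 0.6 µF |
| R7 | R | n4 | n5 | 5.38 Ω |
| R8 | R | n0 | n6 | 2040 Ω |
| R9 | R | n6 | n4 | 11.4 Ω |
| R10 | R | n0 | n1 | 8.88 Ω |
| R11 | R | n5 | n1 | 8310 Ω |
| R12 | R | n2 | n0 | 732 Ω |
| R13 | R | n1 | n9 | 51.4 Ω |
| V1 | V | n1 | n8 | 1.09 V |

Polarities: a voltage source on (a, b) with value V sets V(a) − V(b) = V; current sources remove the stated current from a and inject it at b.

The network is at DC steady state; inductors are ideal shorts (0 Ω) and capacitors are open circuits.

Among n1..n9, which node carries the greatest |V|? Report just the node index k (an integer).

8

Element admittances at DC:
  Y(R1) = 0.08264 S between n6,n4
  Y(R2) = 0.2288 S between n4,n8
  Y(C1) = 0.000 S between n7,n8
  Y(R3) = 0.0006173 S between n2,n7
  I1: injects 0.078 A into n4 (from n1)
  I2: injects 0.0049 A into n1 (from n4)
  Y(R4) = 0.1136 S between n1,n2
  Y(R5) = 0.1908 S between n5,n7
  L1: short n3↔n5 (DC inductor)
  Y(R6) = 0.2667 S between n9,n3
  Y(C2) = 0.000 S between n6,n2
  Y(R7) = 0.1859 S between n4,n5
  Y(R8) = 0.0004902 S between n0,n6
  Y(R9) = 0.08772 S between n6,n4
  Y(R10) = 0.1126 S between n0,n1
  Y(R11) = 0.0001203 S between n5,n1
  Y(R12) = 0.001366 S between n2,n0
  Y(R13) = 0.01946 S between n1,n9
  V1: constraint V(n1)−V(n8) = 1.09
Assemble and solve the 11×11 MNA system:
  V(n1)=0.003097  V(n2)=-0.0003965  V(n3)=-0.6465  V(n4)=-0.7124  V(n5)=-0.6465  V(n6)=-0.7103  V(n7)=-0.6444  V(n8)=-1.087  V(n9)=-0.6023
  i(L1)=0.01178  i(V1)=-0.08570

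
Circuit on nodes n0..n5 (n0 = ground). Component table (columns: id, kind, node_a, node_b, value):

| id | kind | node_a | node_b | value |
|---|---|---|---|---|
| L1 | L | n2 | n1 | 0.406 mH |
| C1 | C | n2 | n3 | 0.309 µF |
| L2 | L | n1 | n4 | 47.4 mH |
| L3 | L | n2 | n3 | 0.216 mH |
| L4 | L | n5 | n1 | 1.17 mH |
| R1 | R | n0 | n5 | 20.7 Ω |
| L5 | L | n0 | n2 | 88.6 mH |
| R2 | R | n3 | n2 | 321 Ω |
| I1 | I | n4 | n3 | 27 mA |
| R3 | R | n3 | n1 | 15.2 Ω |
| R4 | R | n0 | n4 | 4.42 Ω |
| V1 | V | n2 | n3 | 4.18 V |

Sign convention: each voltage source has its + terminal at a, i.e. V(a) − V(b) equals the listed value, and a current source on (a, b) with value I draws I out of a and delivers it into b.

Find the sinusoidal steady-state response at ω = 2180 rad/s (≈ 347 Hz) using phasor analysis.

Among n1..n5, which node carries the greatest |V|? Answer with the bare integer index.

Element admittances at ω=2180 rad/s:
  Y(L1) = 0.000-1.130j S between n2,n1
  Y(C1) = 0.000+0.0006736j S between n2,n3
  Y(L2) = 0.000-0.009678j S between n1,n4
  Y(L3) = 0.000-2.124j S between n2,n3
  Y(L4) = 0.000-0.3921j S between n5,n1
  Y(R1) = 0.04831+0.000j S between n0,n5
  Y(L5) = 0.000-0.005177j S between n0,n2
  Y(R2) = 0.003115+0.000j S between n3,n2
  I1: injects 0.027 A into n3 (from n4)
  Y(R3) = 0.06579+0.000j S between n3,n1
  Y(R4) = 0.2262+0.000j S between n0,n4
  V1: constraint V(n2)−V(n3) = 4.18
Assemble and solve the 6×6 MNA system:
  V(n1)=0.4401+0.2153j  V(n2)=0.4534+0.4796j  V(n3)=-3.727+0.4796j  V(n4)=-0.1091-0.02349j  V(n5)=0.4597+0.1586j
  i(V1)=-0.3141+8.892j

3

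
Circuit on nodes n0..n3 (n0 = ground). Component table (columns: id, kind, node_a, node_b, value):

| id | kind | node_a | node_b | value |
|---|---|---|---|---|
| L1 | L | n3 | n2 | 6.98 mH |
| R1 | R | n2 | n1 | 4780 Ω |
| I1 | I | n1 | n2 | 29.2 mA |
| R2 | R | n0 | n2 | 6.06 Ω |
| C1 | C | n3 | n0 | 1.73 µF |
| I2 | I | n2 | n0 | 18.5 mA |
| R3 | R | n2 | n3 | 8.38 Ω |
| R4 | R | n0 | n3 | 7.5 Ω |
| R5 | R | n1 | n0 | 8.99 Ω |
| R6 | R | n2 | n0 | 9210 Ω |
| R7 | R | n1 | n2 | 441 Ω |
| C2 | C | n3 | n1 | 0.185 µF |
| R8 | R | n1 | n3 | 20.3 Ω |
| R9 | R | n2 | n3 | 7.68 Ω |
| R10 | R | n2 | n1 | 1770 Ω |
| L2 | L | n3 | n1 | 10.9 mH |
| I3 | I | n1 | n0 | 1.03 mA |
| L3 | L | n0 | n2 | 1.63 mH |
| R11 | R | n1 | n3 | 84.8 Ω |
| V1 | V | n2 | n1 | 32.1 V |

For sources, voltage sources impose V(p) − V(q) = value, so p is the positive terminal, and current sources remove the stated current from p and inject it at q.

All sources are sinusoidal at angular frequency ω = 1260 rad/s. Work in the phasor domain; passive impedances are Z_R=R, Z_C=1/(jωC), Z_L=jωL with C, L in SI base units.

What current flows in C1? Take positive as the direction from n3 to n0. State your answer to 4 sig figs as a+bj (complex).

-0.01360-0.003515j A

Apply KCL at each of the 3 non-ground nodes and solve the resulting linear system.
Node n1: branches {R1, I1, R5, R7, C2, R8, R10, L2, I3, R11, V1} → V_1 = -27.48+5.141j
Node n2: branches {L1, R1, I1, R2, I2, R3, R6, R7, R9, R10, L3, V1} → V_2 = 4.619+5.141j
Node n3: branches {L1, C1, R3, R4, C2, R8, R9, L2, R11} → V_3 = -1.613+6.238j
Source currents: i(V1)=-4.783+2.382j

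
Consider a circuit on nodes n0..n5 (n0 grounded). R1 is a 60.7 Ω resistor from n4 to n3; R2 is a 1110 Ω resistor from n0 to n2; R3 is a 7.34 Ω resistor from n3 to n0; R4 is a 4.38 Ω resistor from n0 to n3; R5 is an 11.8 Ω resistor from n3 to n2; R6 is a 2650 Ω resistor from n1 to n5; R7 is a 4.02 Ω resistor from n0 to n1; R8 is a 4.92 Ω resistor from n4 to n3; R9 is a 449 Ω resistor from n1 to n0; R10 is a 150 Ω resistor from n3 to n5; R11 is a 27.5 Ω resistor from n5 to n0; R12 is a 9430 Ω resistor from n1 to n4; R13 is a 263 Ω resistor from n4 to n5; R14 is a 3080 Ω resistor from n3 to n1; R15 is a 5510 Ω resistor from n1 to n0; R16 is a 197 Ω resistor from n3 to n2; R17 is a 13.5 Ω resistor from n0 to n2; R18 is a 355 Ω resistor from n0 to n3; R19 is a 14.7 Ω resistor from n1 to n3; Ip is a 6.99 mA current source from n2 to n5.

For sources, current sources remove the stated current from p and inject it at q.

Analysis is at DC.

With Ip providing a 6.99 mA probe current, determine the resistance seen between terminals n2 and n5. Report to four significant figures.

R_eq = 27.50 Ω

Element admittances at DC:
  Y(R1) = 0.01647 S between n4,n3
  Y(R2) = 0.0009009 S between n0,n2
  Y(R3) = 0.1362 S between n3,n0
  Y(R4) = 0.2283 S between n0,n3
  Y(R5) = 0.08475 S between n3,n2
  Y(R6) = 0.0003774 S between n1,n5
  Y(R7) = 0.2488 S between n0,n1
  Y(R8) = 0.2033 S between n4,n3
  Y(R9) = 0.002227 S between n1,n0
  Y(R10) = 0.006667 S between n3,n5
  Y(R11) = 0.03636 S between n5,n0
  Y(R12) = 0.0001060 S between n1,n4
  Y(R13) = 0.003802 S between n4,n5
  Y(R14) = 0.0003247 S between n3,n1
  Y(R15) = 0.0001815 S between n1,n0
  Y(R16) = 0.005076 S between n3,n2
  Y(R17) = 0.07407 S between n0,n2
  Y(R18) = 0.002817 S between n0,n3
  Y(R19) = 0.06803 S between n1,n3
  Ip: injects 0.00699 A into n5 (from n2)
Assemble and solve the 5×5 MNA system:
  V(n1)=-0.0008520  V(n2)=-0.04503  V(n3)=-0.004798  V(n4)=-0.002212  V(n5)=0.1472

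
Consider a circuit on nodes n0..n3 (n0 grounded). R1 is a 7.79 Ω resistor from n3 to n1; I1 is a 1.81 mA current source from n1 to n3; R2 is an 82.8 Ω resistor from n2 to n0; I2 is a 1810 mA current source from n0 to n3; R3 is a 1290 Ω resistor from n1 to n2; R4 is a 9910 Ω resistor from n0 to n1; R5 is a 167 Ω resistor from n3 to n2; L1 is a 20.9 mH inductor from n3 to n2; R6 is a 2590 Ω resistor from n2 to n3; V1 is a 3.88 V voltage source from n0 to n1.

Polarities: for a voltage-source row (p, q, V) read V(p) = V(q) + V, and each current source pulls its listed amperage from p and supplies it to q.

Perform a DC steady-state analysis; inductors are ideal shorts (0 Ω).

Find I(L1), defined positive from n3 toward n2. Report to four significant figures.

Apply KCL at each of the 3 non-ground nodes and solve the resulting linear system.
Node n1: branches {R1, I1, R3, R4, V1} → V_1 = -3.880
Node n2: branches {R2, R3, R5, L1, R6} → V_2 = 9.281
Node n3: branches {R1, I1, I2, R5, L1, R6} → V_3 = 9.281
Source currents: i(L1)=0.1223, i(V1)=-1.698

0.1223 A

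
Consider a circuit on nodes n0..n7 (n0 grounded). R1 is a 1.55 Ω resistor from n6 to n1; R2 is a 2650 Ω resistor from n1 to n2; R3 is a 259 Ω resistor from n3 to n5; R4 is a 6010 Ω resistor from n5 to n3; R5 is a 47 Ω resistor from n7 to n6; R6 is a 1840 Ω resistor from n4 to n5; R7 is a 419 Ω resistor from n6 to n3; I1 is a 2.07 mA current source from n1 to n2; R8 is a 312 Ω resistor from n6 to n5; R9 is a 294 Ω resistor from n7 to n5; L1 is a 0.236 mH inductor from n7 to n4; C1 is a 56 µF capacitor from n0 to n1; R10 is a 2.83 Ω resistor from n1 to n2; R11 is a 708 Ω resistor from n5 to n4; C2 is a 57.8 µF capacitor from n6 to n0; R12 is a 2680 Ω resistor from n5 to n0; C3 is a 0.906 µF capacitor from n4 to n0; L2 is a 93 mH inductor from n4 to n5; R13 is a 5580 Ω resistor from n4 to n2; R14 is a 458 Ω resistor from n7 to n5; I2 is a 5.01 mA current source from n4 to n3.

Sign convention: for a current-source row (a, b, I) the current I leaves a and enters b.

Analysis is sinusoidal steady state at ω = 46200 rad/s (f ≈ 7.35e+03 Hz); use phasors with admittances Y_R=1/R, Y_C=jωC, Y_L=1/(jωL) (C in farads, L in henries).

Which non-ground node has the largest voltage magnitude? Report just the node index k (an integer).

3

Apply KCL at each of the 7 non-ground nodes and solve the resulting linear system.
Node n1: branches {R1, R2, I1, C1, R10} → V_1 = -0.0001022-0.0002301j
Node n2: branches {R2, I1, R10, R13} → V_2 = 0.005723-0.0002006j
Node n3: branches {R3, R4, R7, I2} → V_3 = 0.9262+0.03078j
Node n4: branches {R6, L1, R11, C3, L2, R13, I2} → V_4 = -0.04743+0.05814j
Node n5: branches {R3, R4, R6, R8, R9, R11, R12, L2, R14} → V_5 = 0.2306+0.04940j
Node n6: branches {R1, R5, R7, R8, C2} → V_6 = 0.0008355-0.0006562j
Node n7: branches {R5, R9, L1, R14} → V_7 = -0.02679+0.08022j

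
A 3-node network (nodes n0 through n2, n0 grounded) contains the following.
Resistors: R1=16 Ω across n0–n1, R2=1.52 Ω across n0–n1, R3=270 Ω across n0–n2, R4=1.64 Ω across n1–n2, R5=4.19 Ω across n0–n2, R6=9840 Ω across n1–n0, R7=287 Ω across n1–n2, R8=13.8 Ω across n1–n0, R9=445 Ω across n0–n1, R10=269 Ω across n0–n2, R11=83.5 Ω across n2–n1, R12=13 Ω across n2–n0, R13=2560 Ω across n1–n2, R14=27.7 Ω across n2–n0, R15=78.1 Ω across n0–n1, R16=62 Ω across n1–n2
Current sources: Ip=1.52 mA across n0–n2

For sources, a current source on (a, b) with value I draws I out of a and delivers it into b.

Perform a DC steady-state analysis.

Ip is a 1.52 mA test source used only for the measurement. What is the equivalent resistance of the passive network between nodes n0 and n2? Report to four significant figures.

Element admittances at DC:
  Y(R1) = 0.06250 S between n0,n1
  Y(R2) = 0.6579 S between n0,n1
  Y(R3) = 0.003704 S between n0,n2
  Y(R4) = 0.6098 S between n1,n2
  Y(R5) = 0.2387 S between n0,n2
  Y(R6) = 0.0001016 S between n1,n0
  Y(R7) = 0.003484 S between n1,n2
  Y(R8) = 0.07246 S between n1,n0
  Y(R9) = 0.002247 S between n0,n1
  Y(R10) = 0.003717 S between n0,n2
  Y(R11) = 0.01198 S between n2,n1
  Y(R12) = 0.07692 S between n2,n0
  Y(R13) = 0.0003906 S between n1,n2
  Y(R14) = 0.03610 S between n2,n0
  Y(R15) = 0.01280 S between n0,n1
  Y(R16) = 0.01613 S between n1,n2
  Ip: injects 0.00152 A into n2 (from n0)
Assemble and solve the 2×2 MNA system:
  V(n1)=0.0009387  V(n2)=0.002121

R_eq = 1.395 Ω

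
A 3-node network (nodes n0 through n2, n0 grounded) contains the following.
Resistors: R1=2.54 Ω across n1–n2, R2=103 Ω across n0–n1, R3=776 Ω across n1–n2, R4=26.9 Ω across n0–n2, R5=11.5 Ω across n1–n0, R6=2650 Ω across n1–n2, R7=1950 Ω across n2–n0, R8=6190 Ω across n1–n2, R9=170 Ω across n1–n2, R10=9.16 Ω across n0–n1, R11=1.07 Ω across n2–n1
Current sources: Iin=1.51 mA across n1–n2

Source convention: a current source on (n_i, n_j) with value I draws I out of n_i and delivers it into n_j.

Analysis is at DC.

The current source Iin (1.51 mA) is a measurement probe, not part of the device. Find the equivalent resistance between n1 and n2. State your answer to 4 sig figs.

Element admittances at DC:
  Y(R1) = 0.3937 S between n1,n2
  Y(R2) = 0.009709 S between n0,n1
  Y(R3) = 0.001289 S between n1,n2
  Y(R4) = 0.03717 S between n0,n2
  Y(R5) = 0.08696 S between n1,n0
  Y(R6) = 0.0003774 S between n1,n2
  Y(R7) = 0.0005128 S between n2,n0
  Y(R8) = 0.0001616 S between n1,n2
  Y(R9) = 0.005882 S between n1,n2
  Y(R10) = 0.1092 S between n0,n1
  Y(R11) = 0.9346 S between n2,n1
  Iin: injects 0.00151 A into n2 (from n1)
Assemble and solve the 2×2 MNA system:
  V(n1)=-0.0001708  V(n2)=0.0009331

R_eq = 0.7311 Ω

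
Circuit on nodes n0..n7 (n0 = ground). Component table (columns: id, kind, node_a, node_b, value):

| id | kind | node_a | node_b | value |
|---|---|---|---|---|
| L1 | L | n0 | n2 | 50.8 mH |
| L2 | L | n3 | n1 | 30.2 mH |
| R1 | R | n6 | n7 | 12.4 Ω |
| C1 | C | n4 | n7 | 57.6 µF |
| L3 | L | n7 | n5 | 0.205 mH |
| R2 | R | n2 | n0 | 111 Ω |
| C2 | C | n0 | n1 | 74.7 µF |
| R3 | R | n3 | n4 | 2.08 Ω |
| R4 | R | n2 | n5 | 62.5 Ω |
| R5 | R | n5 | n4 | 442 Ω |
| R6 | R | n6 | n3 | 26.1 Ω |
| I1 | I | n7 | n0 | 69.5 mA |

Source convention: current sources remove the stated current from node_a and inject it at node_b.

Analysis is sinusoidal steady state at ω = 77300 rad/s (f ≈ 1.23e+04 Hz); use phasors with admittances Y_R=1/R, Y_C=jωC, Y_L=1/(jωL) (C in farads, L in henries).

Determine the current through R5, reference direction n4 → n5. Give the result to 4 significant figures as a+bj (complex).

9.226e-05-0.002462j A

Apply KCL at each of the 7 non-ground nodes and solve the resulting linear system.
Node n1: branches {L2, C2} → V_1 = 0.0008777+0.0001626j
Node n2: branches {L1, R2, R4} → V_2 = -7.588-0.7771j
Node n3: branches {L2, R3, R6} → V_3 = -11.83-2.192j
Node n4: branches {C1, R3, R5} → V_4 = -11.83-2.182j
Node n5: branches {L3, R4, R5} → V_5 = -11.87-1.094j
Node n6: branches {R1, R6} → V_6 = -11.83-2.185j
Node n7: branches {R1, C1, L3, I1} → V_7 = -11.83-2.182j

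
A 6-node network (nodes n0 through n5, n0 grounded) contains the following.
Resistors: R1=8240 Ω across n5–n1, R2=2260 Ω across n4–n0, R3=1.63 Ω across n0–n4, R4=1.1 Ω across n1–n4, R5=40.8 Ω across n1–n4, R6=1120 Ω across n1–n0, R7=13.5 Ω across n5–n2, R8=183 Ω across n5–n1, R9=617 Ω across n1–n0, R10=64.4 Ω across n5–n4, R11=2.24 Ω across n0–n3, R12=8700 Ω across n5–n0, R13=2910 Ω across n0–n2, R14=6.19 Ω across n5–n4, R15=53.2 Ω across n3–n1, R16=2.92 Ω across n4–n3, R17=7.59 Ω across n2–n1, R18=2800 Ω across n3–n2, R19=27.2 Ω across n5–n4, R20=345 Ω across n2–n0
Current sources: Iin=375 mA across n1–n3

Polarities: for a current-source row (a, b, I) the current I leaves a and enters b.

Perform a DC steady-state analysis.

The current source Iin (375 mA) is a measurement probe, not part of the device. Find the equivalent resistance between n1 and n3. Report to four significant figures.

R_eq = 2.545 Ω

Element admittances at DC:
  Y(R1) = 0.0001214 S between n5,n1
  Y(R2) = 0.0004425 S between n4,n0
  Y(R3) = 0.6135 S between n0,n4
  Y(R4) = 0.9091 S between n1,n4
  Y(R5) = 0.02451 S between n1,n4
  Y(R6) = 0.0008929 S between n1,n0
  Y(R7) = 0.07407 S between n5,n2
  Y(R8) = 0.005464 S between n5,n1
  Y(R9) = 0.001621 S between n1,n0
  Y(R10) = 0.01553 S between n5,n4
  Y(R11) = 0.4464 S between n0,n3
  Y(R12) = 0.0001149 S between n5,n0
  Y(R13) = 0.0003436 S between n0,n2
  Y(R14) = 0.1616 S between n5,n4
  Y(R15) = 0.01880 S between n3,n1
  Y(R16) = 0.3425 S between n4,n3
  Y(R17) = 0.1318 S between n2,n1
  Y(R18) = 0.0003571 S between n3,n2
  Y(R19) = 0.03676 S between n5,n4
  Y(R20) = 0.002899 S between n2,n0
  Iin: injects 0.375 A into n3 (from n1)
Assemble and solve the 5×5 MNA system:
  V(n1)=-0.6089  V(n2)=-0.4940  V(n3)=0.3454  V(n4)=-0.2460  V(n5)=-0.3154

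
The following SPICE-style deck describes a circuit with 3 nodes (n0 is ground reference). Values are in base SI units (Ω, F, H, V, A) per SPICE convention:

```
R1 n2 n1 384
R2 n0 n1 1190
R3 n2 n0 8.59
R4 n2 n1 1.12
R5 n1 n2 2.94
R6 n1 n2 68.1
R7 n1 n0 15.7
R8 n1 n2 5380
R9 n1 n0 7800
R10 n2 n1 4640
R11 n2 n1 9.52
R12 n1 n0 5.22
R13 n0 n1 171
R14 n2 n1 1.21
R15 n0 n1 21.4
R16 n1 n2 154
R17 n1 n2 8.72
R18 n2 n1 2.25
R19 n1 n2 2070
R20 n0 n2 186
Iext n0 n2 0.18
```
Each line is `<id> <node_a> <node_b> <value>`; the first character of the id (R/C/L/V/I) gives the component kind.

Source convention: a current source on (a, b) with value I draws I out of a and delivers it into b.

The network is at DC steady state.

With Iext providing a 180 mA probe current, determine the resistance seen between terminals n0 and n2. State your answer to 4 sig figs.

Apply KCL at each of the 2 non-ground nodes and solve the resulting linear system.
Node n1: branches {R1, R2, R4, R5, R6, R7, R8, R9, R10, R11, R12, R13, R14, R15, R16, R17, R18, R19} → V_1 = 0.4051
Node n2: branches {R1, R3, R4, R5, R6, R8, R10, R11, R14, R16, R17, R18, R19, R20, Iext} → V_2 = 0.4507

R_eq = 2.504 Ω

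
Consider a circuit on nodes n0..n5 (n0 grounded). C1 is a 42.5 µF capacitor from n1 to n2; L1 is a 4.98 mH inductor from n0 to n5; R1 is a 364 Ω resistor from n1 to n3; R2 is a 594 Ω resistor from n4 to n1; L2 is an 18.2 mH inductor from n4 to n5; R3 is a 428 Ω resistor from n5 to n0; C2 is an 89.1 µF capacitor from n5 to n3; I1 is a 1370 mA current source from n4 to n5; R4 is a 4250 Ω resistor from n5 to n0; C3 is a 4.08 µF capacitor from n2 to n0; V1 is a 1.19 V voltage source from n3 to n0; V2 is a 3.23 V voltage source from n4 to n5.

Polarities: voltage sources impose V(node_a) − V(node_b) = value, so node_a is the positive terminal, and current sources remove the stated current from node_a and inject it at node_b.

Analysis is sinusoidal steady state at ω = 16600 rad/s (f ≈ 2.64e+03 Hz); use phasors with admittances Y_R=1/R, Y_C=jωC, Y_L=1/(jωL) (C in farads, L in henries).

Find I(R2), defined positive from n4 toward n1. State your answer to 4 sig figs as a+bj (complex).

Apply KCL at each of the 5 non-ground nodes and solve the resulting linear system.
Node n1: branches {C1, R1, R2} → V_1 = 0.01258-0.1727j
Node n2: branches {C1, C3} → V_2 = 0.01147-0.1576j
Node n3: branches {R1, C2, V1} → V_3 = 1.190+0.000j
Node n4: branches {R2, L2, I1, V2} → V_4 = 4.430+0.007172j
Node n5: branches {L1, L2, R3, C2, I1, R4, V2} → V_5 = 1.200+0.007172j
Source currents: i(V1)=-0.01384+0.01372j, i(V2)=-1.377+0.01039j

0.007436+0.0003028j A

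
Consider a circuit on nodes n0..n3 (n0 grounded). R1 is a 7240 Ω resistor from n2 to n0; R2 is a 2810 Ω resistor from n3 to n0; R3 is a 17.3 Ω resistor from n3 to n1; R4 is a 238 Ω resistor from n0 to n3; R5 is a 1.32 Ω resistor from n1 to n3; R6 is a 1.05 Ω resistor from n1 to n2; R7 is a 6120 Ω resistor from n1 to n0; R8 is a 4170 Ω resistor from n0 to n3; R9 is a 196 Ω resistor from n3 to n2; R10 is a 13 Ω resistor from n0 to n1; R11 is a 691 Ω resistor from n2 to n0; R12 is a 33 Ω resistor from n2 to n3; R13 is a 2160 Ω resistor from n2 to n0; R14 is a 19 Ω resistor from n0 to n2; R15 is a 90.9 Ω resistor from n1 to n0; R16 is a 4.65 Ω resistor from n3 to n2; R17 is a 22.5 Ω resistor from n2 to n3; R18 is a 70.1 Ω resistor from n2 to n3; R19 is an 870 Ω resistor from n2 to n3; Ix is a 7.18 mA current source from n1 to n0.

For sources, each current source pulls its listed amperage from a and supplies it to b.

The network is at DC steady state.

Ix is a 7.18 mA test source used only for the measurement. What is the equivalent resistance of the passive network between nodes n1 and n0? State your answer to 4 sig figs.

Apply KCL at each of the 3 non-ground nodes and solve the resulting linear system.
Node n1: branches {R3, R5, R6, R7, R10, R15, Ix} → V_1 = -0.04952
Node n2: branches {R1, R6, R9, R11, R12, R13, R14, R16, R17, R18, R19} → V_2 = -0.04727
Node n3: branches {R2, R3, R4, R5, R8, R9, R12, R16, R17, R18, R19} → V_3 = -0.04869

R_eq = 6.897 Ω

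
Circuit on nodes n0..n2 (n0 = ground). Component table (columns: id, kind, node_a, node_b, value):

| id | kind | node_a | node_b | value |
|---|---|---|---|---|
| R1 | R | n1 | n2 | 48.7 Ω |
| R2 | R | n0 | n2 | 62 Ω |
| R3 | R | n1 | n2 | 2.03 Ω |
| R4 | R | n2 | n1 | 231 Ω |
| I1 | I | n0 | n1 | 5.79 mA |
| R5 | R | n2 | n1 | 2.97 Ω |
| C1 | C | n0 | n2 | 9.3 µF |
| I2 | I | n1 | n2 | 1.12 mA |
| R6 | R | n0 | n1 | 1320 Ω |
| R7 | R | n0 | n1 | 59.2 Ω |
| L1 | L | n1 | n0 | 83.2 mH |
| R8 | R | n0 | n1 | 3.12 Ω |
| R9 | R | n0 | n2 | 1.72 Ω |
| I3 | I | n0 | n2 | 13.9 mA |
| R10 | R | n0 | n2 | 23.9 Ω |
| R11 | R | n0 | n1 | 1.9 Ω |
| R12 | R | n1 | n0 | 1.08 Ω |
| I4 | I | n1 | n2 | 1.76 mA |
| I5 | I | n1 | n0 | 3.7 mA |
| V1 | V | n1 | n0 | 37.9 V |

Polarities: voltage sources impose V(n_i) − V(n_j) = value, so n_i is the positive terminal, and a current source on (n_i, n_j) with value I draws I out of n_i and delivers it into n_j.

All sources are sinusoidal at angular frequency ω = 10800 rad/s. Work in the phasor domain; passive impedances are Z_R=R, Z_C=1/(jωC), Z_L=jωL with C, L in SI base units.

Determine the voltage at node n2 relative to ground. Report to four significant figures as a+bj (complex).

MNA unknowns: 2 node voltages V₁..V_2 plus 1 source current (V1)
R1: Y=0.02053+0.000j on G[1,2]
R2: Y=0.01613+0.000j on G[0,2]
R3: Y=0.4926+0.000j on G[1,2]
R4: Y=0.004329+0.000j on G[2,1]
I1: z[0]−=0.00579, z[1]+=0.00579
R5: Y=0.3367+0.000j on G[2,1]
C1: Y=0.000+0.1004j on G[0,2]
I2: z[1]−=0.00112, z[2]+=0.00112
R6: Y=0.0007576+0.000j on G[0,1]
R7: Y=0.01689+0.000j on G[0,1]
L1: Y=0.000-0.001113j on G[1,0]
R8: Y=0.3205+0.000j on G[0,1]
R9: Y=0.5814+0.000j on G[0,2]
I3: z[0]−=0.0139, z[2]+=0.0139
R10: Y=0.04184+0.000j on G[0,2]
R11: Y=0.5263+0.000j on G[0,1]
R12: Y=0.9259+0.000j on G[1,0]
I4: z[1]−=0.00176, z[2]+=0.00176
I5: z[1]−=0.0037, z[0]+=0.0037
V1: row V1−V0=37.9, i_V1 at 1,0
solve → V1=37.90+0.000j, V2=21.59-1.452j
aux → i_V1=-81.79-1.198j

21.59-1.452j V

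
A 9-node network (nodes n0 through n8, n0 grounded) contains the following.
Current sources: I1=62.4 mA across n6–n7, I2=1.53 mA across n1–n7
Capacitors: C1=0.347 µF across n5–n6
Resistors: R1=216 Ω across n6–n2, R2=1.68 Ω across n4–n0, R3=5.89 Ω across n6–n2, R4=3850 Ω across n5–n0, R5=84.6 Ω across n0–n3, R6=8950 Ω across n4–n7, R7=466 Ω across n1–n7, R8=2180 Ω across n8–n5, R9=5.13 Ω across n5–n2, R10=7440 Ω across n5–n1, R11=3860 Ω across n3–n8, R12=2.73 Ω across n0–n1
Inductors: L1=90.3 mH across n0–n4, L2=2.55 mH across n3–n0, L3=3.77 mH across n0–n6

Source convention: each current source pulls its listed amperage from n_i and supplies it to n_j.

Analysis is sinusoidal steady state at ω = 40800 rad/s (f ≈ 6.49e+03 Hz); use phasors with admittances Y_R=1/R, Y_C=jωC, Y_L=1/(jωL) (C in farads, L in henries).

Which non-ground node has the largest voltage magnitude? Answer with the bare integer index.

7

MNA unknowns: 8 node voltages V₁..V_8
I1: z[6]−=0.0624, z[7]+=0.0624
C1: Y=0.000+0.01416j on G[5,6]
R1: Y=0.004630+0.000j on G[6,2]
L1: Y=0.000-0.0002714j on G[0,4]
R2: Y=0.5952+0.000j on G[4,0]
R3: Y=0.1698+0.000j on G[6,2]
R4: Y=0.0002597+0.000j on G[5,0]
R5: Y=0.01182+0.000j on G[0,3]
R6: Y=0.0001117+0.000j on G[4,7]
L2: Y=0.000-0.009612j on G[3,0]
R7: Y=0.002146+0.000j on G[1,7]
R8: Y=0.0004587+0.000j on G[8,5]
R9: Y=0.1949+0.000j on G[5,2]
R10: Y=0.0001344+0.000j on G[5,1]
R11: Y=0.0002591+0.000j on G[3,8]
R12: Y=0.3663+0.000j on G[0,1]
L3: Y=0.000-0.006501j on G[0,6]
I2: z[1]−=0.00153, z[7]+=0.00153
solve → V1=0.1613-0.003472j, V2=-0.8058-9.495j, V3=0.05712-0.08500j, V4=0.005343+1.817e-06j, V5=-0.7993-9.469j, V6=-0.8130-9.525j, V7=28.47-0.003300j, V8=-0.4902-6.082j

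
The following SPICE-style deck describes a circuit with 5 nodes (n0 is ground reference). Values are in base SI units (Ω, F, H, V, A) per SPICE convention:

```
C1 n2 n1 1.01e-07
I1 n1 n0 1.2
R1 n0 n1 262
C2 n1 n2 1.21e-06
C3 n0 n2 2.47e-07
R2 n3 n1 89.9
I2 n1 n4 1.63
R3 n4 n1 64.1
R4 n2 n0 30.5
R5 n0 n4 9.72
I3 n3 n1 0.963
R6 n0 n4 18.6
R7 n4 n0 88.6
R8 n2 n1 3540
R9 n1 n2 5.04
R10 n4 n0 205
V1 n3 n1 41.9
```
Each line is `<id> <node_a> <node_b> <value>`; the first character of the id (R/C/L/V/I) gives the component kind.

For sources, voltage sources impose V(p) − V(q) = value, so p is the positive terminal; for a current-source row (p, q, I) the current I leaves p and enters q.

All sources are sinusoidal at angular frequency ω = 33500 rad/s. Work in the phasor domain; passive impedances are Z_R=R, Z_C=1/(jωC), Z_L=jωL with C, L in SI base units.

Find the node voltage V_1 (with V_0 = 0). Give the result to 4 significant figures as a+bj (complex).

-56.95+8.587j V

Apply KCL at each of the 4 non-ground nodes and solve the resulting linear system.
Node n1: branches {C1, I1, R1, C2, R2, I2, R3, I3, R8, R9, V1} → V_1 = -56.95+8.587j
Node n2: branches {C1, C2, C3, R4, R8, R9} → V_2 = -48.80+7.570j
Node n3: branches {R2, I3, V1} → V_3 = -15.05+8.587j
Node n4: branches {I2, R3, R5, R6, R7, R10} → V_4 = 3.936+0.7110j
Source currents: i(V1)=-1.429+0.000j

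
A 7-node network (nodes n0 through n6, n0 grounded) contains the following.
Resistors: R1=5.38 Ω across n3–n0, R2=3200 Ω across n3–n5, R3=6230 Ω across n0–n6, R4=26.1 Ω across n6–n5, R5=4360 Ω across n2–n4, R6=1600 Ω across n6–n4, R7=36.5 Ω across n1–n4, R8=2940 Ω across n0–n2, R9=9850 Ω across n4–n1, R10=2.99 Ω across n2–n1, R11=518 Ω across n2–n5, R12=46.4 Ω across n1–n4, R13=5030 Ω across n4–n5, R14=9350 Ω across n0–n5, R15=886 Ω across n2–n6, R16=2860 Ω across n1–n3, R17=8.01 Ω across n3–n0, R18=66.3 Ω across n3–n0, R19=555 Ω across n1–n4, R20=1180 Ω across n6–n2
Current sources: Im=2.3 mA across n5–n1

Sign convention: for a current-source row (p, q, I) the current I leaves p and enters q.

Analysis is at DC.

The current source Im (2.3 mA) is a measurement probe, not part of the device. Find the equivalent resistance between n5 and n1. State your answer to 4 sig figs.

R_eq = 207.8 Ω

Element admittances at DC:
  Y(R1) = 0.1859 S between n3,n0
  Y(R2) = 0.0003125 S between n3,n5
  Y(R3) = 0.0001605 S between n0,n6
  Y(R4) = 0.03831 S between n6,n5
  Y(R5) = 0.0002294 S between n2,n4
  Y(R6) = 0.0006250 S between n6,n4
  Y(R7) = 0.02740 S between n1,n4
  Y(R8) = 0.0003401 S between n0,n2
  Y(R9) = 0.0001015 S between n4,n1
  Y(R10) = 0.3344 S between n2,n1
  Y(R11) = 0.001931 S between n2,n5
  Y(R12) = 0.02155 S between n1,n4
  Y(R13) = 0.0001988 S between n4,n5
  Y(R14) = 0.0001070 S between n0,n5
  Y(R15) = 0.001129 S between n2,n6
  Y(R16) = 0.0003497 S between n1,n3
  Y(R17) = 0.1248 S between n3,n0
  Y(R18) = 0.01508 S between n3,n0
  Y(R19) = 0.001802 S between n1,n4
  Y(R20) = 0.0008475 S between n6,n2
  Im: injects 0.0023 A into n1 (from n5)
Assemble and solve the 6×6 MNA system:
  V(n1)=0.2159  V(n2)=0.2103  V(n3)=-1.966e-05  V(n4)=0.2086  V(n5)=-0.2621  V(n6)=-0.2312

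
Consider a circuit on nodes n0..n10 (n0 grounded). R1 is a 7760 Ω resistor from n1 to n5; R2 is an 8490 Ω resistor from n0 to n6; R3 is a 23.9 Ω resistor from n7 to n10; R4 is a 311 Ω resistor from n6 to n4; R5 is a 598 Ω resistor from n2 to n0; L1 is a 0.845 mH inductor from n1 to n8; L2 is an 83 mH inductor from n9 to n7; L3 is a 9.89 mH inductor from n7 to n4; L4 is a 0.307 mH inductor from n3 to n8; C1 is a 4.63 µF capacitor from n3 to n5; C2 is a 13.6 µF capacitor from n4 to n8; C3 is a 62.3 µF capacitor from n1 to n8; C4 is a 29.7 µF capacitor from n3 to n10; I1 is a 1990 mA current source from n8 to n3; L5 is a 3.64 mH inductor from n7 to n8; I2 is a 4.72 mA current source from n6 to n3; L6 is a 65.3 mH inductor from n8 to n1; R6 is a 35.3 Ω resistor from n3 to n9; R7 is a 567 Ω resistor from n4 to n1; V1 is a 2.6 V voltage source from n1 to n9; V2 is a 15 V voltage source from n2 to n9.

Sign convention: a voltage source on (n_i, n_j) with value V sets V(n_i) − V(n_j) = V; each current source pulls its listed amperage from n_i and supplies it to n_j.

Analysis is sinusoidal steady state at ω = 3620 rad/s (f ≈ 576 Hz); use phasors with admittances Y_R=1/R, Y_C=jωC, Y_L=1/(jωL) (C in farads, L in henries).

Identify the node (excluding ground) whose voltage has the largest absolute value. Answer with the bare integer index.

MNA unknowns: 10 node voltages V₁..V_10 plus 2 source currents (V1, V2)
R1: Y=0.0001289+0.000j on G[1,5]
R2: Y=0.0001178+0.000j on G[0,6]
R3: Y=0.04184+0.000j on G[7,10]
R4: Y=0.003215+0.000j on G[6,4]
R5: Y=0.001672+0.000j on G[2,0]
L1: Y=0.000-0.3269j on G[1,8]
L2: Y=0.000-0.003328j on G[9,7]
L3: Y=0.000-0.02793j on G[7,4]
L4: Y=0.000-0.8998j on G[3,8]
C1: Y=0.000+0.01676j on G[3,5]
C2: Y=0.000+0.04923j on G[4,8]
C3: Y=0.000+0.2255j on G[1,8]
C4: Y=0.000+0.1075j on G[3,10]
I1: z[8]−=1.99, z[3]+=1.99
L5: Y=0.000-0.07589j on G[7,8]
I2: z[6]−=0.00472, z[3]+=0.00472
L6: Y=0.000-0.004230j on G[8,1]
R6: Y=0.02833+0.000j on G[3,9]
R7: Y=0.001764+0.000j on G[4,1]
V1: row V1−V9=2.6, i_V1 at 1,9
V2: row V2−V9=15, i_V2 at 2,9
solve → V1=-11.59+0.03963j, V2=0.8067+0.03963j, V3=-11.18+1.369j, V4=-10.40-0.5833j, V5=-11.19+1.372j, V6=-11.45-0.5627j, V7=-11.97-0.6877j, V8=-11.32-0.7536j, V9=-14.19+0.03963j, V10=-11.98+1.366j
aux → i_V1=-0.08163-0.03018j, i_V2=-0.001349-6.627e-05j

9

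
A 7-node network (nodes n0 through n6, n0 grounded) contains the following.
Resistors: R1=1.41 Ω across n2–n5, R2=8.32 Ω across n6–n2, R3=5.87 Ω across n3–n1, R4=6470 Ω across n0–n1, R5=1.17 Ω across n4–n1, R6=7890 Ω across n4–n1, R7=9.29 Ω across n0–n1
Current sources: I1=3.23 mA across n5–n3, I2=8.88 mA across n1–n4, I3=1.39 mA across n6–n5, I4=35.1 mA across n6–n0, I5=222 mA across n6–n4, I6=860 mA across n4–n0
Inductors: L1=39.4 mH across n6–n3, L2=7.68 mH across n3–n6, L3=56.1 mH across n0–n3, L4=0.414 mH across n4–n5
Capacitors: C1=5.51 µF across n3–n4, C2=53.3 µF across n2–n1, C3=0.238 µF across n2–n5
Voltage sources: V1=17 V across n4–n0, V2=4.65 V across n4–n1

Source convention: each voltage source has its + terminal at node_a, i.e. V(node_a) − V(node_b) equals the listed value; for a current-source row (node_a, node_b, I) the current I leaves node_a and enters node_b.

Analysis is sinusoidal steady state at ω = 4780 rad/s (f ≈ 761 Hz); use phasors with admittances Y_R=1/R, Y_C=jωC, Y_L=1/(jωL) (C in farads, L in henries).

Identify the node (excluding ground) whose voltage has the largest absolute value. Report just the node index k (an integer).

MNA unknowns: 6 node voltages V₁..V_6 plus 2 source currents (V1, V2)
R1: Y=0.7092+0.000j on G[2,5]
I1: z[5]−=0.00323, z[3]+=0.00323
R2: Y=0.1202+0.000j on G[6,2]
L1: Y=0.000-0.005310j on G[6,3]
R3: Y=0.1704+0.000j on G[3,1]
I2: z[1]−=0.00888, z[4]+=0.00888
I3: z[6]−=0.00139, z[5]+=0.00139
I4: z[6]−=0.0351, z[0]+=0.0351
C1: Y=0.000+0.02634j on G[3,4]
R4: Y=0.0001546+0.000j on G[0,1]
R5: Y=0.8547+0.000j on G[4,1]
L2: Y=0.000-0.02724j on G[3,6]
I5: z[6]−=0.222, z[4]+=0.222
L3: Y=0.000-0.003729j on G[0,3]
I6: z[4]−=0.86, z[0]+=0.86
R6: Y=0.0001267+0.000j on G[4,1]
C2: Y=0.000+0.2548j on G[2,1]
C3: Y=0.000+0.001138j on G[2,5]
L4: Y=0.000-0.5053j on G[4,5]
R7: Y=0.1076+0.000j on G[0,1]
V1: row V4−V0=17, i_V1 at 4,0
V2: row V4−V1=4.65, i_V2 at 4,1
solve → V1=12.35+0.000j, V2=17.71-4.097j, V3=11.81+0.1874j, V4=17.00+0.000j, V5=19.41-2.384j, V6=16.38-2.859j
aux → i_V1=-2.227+0.04405j, i_V2=-3.587-1.397j

5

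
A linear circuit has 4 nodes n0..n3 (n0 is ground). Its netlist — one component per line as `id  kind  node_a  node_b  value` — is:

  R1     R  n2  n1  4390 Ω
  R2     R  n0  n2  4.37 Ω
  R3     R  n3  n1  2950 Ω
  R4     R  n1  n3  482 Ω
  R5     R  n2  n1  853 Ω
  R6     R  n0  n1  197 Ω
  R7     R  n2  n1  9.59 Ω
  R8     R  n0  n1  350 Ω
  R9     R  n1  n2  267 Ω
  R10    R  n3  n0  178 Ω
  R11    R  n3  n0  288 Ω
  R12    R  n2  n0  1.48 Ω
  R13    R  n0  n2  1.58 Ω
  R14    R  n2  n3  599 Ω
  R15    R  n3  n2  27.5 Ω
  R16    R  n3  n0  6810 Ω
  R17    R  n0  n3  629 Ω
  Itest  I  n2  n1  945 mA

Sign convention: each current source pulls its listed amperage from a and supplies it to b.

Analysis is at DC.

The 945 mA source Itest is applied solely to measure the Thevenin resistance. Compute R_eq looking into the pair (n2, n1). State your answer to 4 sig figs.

Element admittances at DC:
  Y(R1) = 0.0002278 S between n2,n1
  Y(R2) = 0.2288 S between n0,n2
  Y(R3) = 0.0003390 S between n3,n1
  Y(R4) = 0.002075 S between n1,n3
  Y(R5) = 0.001172 S between n2,n1
  Y(R6) = 0.005076 S between n0,n1
  Y(R7) = 0.1043 S between n2,n1
  Y(R8) = 0.002857 S between n0,n1
  Y(R9) = 0.003745 S between n1,n2
  Y(R10) = 0.005618 S between n3,n0
  Y(R11) = 0.003472 S between n3,n0
  Y(R12) = 0.6757 S between n2,n0
  Y(R13) = 0.6329 S between n0,n2
  Y(R14) = 0.001669 S between n2,n3
  Y(R15) = 0.03636 S between n3,n2
  Y(R16) = 0.0001468 S between n3,n0
  Y(R17) = 0.001590 S between n0,n3
  Itest: injects 0.945 A into n1 (from n2)
Assemble and solve the 3×3 MNA system:
  V(n1)=7.858  V(n2)=-0.04293  V(n3)=0.3381

R_eq = 8.361 Ω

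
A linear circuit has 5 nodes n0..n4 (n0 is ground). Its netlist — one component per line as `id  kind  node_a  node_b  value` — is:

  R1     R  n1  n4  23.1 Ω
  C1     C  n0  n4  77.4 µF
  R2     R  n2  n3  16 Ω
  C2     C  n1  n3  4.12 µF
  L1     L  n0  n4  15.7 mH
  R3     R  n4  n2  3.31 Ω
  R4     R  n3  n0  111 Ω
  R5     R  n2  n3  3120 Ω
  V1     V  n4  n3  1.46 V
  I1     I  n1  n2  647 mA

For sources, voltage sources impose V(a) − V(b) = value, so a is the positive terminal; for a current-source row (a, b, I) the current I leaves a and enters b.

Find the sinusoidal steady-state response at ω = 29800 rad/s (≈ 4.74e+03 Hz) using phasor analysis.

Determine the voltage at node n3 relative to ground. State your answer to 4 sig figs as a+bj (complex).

-1.460-0.005708j V

Apply KCL at each of the 4 non-ground nodes and solve the resulting linear system.
Node n1: branches {R1, C2, I1} → V_1 = -2.951+4.223j
Node n2: branches {R2, R3, R5, I1} → V_2 = 1.522-0.005708j
Node n3: branches {R2, C2, R4, R5, V1} → V_3 = -1.460-0.005708j
Node n4: branches {R1, C1, L1, R3, V1} → V_4 = 2.231e-05-0.005708j
Source currents: i(V1)=0.3188+0.1830j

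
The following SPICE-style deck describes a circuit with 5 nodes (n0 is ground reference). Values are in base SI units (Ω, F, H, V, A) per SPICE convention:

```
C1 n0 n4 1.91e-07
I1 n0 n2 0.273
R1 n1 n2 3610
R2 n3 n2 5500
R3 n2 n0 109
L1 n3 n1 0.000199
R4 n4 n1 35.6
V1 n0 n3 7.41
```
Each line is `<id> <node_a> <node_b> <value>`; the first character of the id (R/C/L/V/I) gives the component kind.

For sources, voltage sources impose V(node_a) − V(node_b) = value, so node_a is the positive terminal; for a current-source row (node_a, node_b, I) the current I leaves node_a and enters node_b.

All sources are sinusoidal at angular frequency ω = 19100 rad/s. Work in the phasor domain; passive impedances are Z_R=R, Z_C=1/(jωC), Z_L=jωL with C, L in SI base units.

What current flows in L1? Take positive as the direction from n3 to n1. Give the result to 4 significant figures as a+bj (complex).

-0.01352-0.02691j A

Apply KCL at each of the 4 non-ground nodes and solve the resulting linear system.
Node n1: branches {R1, L1, R4} → V_1 = -7.512+0.05138j
Node n2: branches {I1, R1, R2, R3} → V_2 = 27.98+0.001477j
Node n3: branches {R2, L1, V1} → V_3 = -7.410+0.000j
Node n4: branches {C1, R4} → V_4 = -7.381+1.010j
Source currents: i(V1)=-0.01995-0.02691j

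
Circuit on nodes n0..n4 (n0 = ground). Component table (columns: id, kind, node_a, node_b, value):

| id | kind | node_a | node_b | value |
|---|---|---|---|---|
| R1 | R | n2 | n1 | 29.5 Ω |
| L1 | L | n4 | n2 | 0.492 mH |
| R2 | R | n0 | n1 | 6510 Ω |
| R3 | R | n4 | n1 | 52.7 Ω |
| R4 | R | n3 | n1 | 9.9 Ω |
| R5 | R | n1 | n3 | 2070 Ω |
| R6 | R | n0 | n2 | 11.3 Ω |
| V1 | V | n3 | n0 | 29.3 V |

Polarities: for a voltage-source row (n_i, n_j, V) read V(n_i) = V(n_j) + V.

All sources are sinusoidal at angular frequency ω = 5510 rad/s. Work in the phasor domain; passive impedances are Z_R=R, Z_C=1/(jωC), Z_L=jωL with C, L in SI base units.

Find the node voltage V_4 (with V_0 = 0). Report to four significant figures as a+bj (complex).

Apply KCL at each of the 4 non-ground nodes and solve the resulting linear system.
Node n1: branches {R1, R2, R3, R4, R5} → V_1 = 22.07+0.06254j
Node n2: branches {R1, L1, R6} → V_2 = 8.251-0.07183j
Node n3: branches {R4, R5, V1} → V_3 = 29.30+0.000j
Node n4: branches {L1, R3} → V_4 = 8.281+0.6376j
Source currents: i(V1)=-0.7336+0.006347j

8.281+0.6376j V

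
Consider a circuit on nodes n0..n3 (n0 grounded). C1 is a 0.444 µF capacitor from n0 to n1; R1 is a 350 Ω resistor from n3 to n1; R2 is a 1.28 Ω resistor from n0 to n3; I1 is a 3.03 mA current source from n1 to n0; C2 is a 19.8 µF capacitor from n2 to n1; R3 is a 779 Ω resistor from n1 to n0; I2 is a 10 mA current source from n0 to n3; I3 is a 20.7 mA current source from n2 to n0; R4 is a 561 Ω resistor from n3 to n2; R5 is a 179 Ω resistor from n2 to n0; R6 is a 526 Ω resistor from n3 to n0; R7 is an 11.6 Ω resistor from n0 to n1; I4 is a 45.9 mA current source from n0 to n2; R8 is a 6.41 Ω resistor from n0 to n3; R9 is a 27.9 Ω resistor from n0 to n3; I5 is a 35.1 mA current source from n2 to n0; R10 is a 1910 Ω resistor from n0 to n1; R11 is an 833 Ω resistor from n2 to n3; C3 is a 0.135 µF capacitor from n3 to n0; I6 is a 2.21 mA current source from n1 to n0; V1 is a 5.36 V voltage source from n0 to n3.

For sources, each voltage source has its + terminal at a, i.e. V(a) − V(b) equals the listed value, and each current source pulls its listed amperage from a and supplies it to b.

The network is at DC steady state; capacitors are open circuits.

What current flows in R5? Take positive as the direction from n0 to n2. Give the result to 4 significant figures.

Element admittances at DC:
  Y(C1) = 0.000 S between n0,n1
  Y(R1) = 0.002857 S between n3,n1
  Y(R2) = 0.7812 S between n0,n3
  I1: injects 0.00303 A into n0 (from n1)
  Y(C2) = 0.000 S between n2,n1
  Y(R3) = 0.001284 S between n1,n0
  I2: injects 0.01 A into n3 (from n0)
  I3: injects 0.0207 A into n0 (from n2)
  Y(R4) = 0.001783 S between n3,n2
  Y(R5) = 0.005587 S between n2,n0
  Y(R6) = 0.001901 S between n3,n0
  Y(R7) = 0.08621 S between n0,n1
  I4: injects 0.0459 A into n2 (from n0)
  Y(R8) = 0.1560 S between n0,n3
  Y(R9) = 0.03584 S between n0,n3
  I5: injects 0.0351 A into n0 (from n2)
  Y(R10) = 0.0005236 S between n0,n1
  Y(R11) = 0.001200 S between n2,n3
  Y(C3) = 0.000 S between n3,n0
  I6: injects 0.00221 A into n0 (from n1)
  V1: constraint V(n0)−V(n3) = 5.36
Assemble and solve the 4×4 MNA system:
  V(n1)=-0.2262  V(n2)=-3.021  V(n3)=-5.360
  i(V1)=-5.258

0.01688 A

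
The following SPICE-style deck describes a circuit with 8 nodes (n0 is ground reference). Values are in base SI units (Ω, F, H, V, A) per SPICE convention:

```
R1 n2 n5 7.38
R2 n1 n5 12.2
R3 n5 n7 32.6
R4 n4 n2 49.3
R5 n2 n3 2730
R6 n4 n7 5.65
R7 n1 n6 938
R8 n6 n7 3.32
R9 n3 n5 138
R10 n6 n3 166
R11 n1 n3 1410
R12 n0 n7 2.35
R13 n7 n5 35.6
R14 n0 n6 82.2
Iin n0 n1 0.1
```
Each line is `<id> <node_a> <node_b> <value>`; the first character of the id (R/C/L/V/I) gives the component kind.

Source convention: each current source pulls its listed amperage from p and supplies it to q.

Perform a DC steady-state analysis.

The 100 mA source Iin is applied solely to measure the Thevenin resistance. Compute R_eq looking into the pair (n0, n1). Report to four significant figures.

Apply KCL at each of the 7 non-ground nodes and solve the resulting linear system.
Node n1: branches {R2, R7, R11, Iin} → V_1 = 2.644
Node n2: branches {R1, R4, R5} → V_2 = 1.321
Node n3: branches {R5, R9, R10, R11} → V_3 = 1.008
Node n4: branches {R4, R6} → V_4 = 0.3405
Node n5: branches {R1, R2, R3, R9, R13} → V_5 = 1.469
Node n6: branches {R7, R8, R10, R14} → V_6 = 0.2421
Node n7: branches {R3, R6, R8, R12, R13} → V_7 = 0.2281

R_eq = 26.44 Ω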